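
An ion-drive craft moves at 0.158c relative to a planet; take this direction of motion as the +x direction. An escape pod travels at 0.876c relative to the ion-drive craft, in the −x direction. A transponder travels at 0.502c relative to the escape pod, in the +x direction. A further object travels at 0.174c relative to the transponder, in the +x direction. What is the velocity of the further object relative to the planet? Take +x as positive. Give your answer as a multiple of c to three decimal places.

-0.439c

Apply u = (u' + v)/(1 + u'v/c²) successively, working outward toward the planet.
Start: velocity of the ion-drive craft relative to the planet = 0.1580c.
Compose with the escape pod (u' = -0.876 in the ion-drive craft frame): u_1 = (-0.876 + 0.158) / (1 + (-0.876)·0.158) = -0.7180/0.8616 = -0.8333.
Compose with the transponder (u' = 0.502 in the escape pod frame): u_2 = (0.502 + (-0.833)) / (1 + 0.502·(-0.833)) = -0.3313/0.5817 = -0.5696.
Compose with the further object (u' = 0.174 in the transponder frame): u_3 = (0.174 + (-0.570)) / (1 + 0.174·(-0.570)) = -0.3956/0.9009 = -0.4392.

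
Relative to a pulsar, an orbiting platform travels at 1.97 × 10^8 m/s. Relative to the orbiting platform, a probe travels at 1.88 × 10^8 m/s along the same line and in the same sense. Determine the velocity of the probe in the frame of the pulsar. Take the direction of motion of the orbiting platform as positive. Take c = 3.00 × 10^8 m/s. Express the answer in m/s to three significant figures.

In units of c (dividing by 3.00 × 10^8 m/s): v = 0.657, u' = 0.627.
u = (u' + v)/(1 + u'v/c²):
u = (0.627 + 0.657) / (1 + 0.627·0.657) = 1.2833/1.4115 = 0.9092
(Galilean addition would give +1.283c, exceeding c.)
Converting back: u = 0.9092 × 3.00 × 10^8 m/s.

2.73 × 10^8 m/s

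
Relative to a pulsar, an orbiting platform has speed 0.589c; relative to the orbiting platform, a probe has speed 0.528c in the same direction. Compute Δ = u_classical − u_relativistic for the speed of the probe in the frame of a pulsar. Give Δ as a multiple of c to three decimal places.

Galilean: u_cl = 0.528 + 0.589 = 1.1170.
Relativistic: u_rel = (0.528 + 0.589) / (1 + 0.528·0.589) = 1.1170/1.3110 = 0.8520.
Δ = 1.1170 − 0.8520 = 0.2650.
(The classical prediction exceeds c; the relativistic result does not.)

Δ = 0.265c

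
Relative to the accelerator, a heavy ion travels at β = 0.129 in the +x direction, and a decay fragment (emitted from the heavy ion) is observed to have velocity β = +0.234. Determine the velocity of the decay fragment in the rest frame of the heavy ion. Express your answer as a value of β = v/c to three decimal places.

Invert the composition law: u' = (u − v)/(1 − uv/c²).
u' = (0.234 − 0.129) / (1 − (0.234)(0.129)) = 0.1050/0.9698 = 0.1083.

β = +0.108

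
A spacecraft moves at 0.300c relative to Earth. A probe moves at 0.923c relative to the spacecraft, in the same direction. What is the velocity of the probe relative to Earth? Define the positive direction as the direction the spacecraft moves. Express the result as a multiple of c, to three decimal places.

With v = 0.300 and u' = 0.923 (in units of c),
u = (u' + v)/(1 + u'v/c²):
u = (0.923 + 0.300) / (1 + 0.923·0.300) = 1.2230/1.2769 = 0.9578

0.958c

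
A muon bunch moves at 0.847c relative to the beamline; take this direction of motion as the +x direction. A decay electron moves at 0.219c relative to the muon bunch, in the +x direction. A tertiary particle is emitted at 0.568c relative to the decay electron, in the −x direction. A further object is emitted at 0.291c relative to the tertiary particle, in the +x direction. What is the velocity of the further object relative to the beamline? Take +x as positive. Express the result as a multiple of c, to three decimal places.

Apply u = (u' + v)/(1 + u'v/c²) successively, working outward toward the beamline.
Start: velocity of the muon bunch relative to the beamline = 0.8470c.
Compose with the decay electron (u' = 0.219 in the muon bunch frame): u_1 = (0.219 + 0.847) / (1 + 0.219·0.847) = 1.0660/1.1855 = 0.8992.
Compose with the tertiary particle (u' = -0.568 in the decay electron frame): u_2 = (-0.568 + 0.899) / (1 + (-0.568)·0.899) = 0.3312/0.4893 = 0.6770.
Compose with the further object (u' = 0.291 in the tertiary particle frame): u_3 = (0.291 + 0.677) / (1 + 0.291·0.677) = 0.9680/1.1970 = 0.8087.

+0.809c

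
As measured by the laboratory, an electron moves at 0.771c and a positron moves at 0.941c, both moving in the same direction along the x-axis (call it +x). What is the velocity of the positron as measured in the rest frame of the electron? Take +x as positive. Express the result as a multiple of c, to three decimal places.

+0.619c

β_A = 0.771, β_B = 0.941.
Transform to A's frame with the inverse velocity-addition law: u' = (u − v)/(1 − uv/c²), taking u = β_B and v = β_A.
u' = (0.941 − 0.771) / (1 − (0.771)(0.941)) = 0.1700/0.2745 = 0.6193.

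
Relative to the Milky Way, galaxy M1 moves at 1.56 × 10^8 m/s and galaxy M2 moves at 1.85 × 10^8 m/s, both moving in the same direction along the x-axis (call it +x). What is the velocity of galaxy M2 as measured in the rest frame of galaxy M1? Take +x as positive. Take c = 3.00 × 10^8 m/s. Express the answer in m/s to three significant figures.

β_A = 0.520, β_B = 0.617 (dividing each by c = 3.00 × 10^8 m/s).
Transform to A's frame with the inverse velocity-addition law: u' = (u − v)/(1 − uv/c²), taking u = β_B and v = β_A.
u' = (0.617 − 0.520) / (1 − (0.520)(0.617)) = 0.0967/0.6793 = 0.1423.
u' = 0.1423 × 3.00 × 10^8 m/s.

+4.27 × 10^7 m/s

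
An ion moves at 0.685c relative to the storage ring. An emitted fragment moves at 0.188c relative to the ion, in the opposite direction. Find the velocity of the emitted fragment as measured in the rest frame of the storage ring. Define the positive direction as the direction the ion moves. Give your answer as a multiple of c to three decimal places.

+0.570c

With v = 0.685 and u' = -0.188 (in units of c),
u = (u' + v)/(1 + u'v/c²):
u = (-0.188 + 0.685) / (1 + (-0.188)·0.685) = 0.4970/0.8712 = 0.5705
(Galilean addition would give +0.497c.)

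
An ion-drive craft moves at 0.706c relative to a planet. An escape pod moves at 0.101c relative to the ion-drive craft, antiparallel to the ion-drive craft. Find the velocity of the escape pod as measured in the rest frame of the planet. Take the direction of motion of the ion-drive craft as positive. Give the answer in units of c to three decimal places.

With v = 0.706 and u' = -0.101 (in units of c),
u = (u' + v)/(1 + u'v/c²):
u = (-0.101 + 0.706) / (1 + (-0.101)·0.706) = 0.6050/0.9287 = 0.6515
(Galilean addition would give +0.605c.)

+0.651c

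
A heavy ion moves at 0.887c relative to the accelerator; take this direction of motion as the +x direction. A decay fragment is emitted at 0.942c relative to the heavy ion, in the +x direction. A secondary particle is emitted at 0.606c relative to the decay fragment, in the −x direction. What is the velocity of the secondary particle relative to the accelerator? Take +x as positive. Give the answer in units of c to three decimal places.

Apply u = (u' + v)/(1 + u'v/c²) successively, working outward toward the accelerator.
Start: velocity of the heavy ion relative to the accelerator = 0.8870c.
Compose with the decay fragment (u' = 0.942 in the heavy ion frame): u_1 = (0.942 + 0.887) / (1 + 0.942·0.887) = 1.8290/1.8356 = 0.9964.
Compose with the secondary particle (u' = -0.606 in the decay fragment frame): u_2 = (-0.606 + 0.996) / (1 + (-0.606)·0.996) = 0.3904/0.3962 = 0.9855.

+0.986c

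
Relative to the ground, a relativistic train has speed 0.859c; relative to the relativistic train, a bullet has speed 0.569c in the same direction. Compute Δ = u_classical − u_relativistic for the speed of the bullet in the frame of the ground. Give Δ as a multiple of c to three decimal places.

Δ = 0.469c

Galilean: u_cl = 0.569 + 0.859 = 1.4280.
Relativistic: u_rel = (0.569 + 0.859) / (1 + 0.569·0.859) = 1.4280/1.4888 = 0.9592.
Δ = 1.4280 − 0.9592 = 0.4688.
(The classical prediction exceeds c; the relativistic result does not.)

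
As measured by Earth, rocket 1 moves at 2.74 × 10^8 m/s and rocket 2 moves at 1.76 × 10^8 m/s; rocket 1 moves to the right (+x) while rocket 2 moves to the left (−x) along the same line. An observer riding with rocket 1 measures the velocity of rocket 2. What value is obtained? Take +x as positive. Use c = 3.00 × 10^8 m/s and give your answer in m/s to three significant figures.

β_A = 0.913, β_B = -0.587 (dividing each by c = 3.00 × 10^8 m/s).
Transform to A's frame with the inverse velocity-addition law: u' = (u − v)/(1 − uv/c²), taking u = β_B and v = β_A.
u' = (-0.587 − 0.913) / (1 − (0.913)(-0.587)) = -1.5000/1.5358 = -0.9767.
u' = -0.9767 × 3.00 × 10^8 m/s.

-2.93 × 10^8 m/s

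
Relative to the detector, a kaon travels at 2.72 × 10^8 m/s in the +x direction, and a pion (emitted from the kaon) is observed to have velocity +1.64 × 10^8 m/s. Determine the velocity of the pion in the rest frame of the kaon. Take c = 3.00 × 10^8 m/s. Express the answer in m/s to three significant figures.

v = 0.907c, u = 0.547c.
Invert the composition law: u' = (u − v)/(1 − uv/c²).
u' = (0.547 − 0.907) / (1 − (0.547)(0.907)) = -0.3600/0.5044 = -0.7138.
u' = -0.7138 × 3.00 × 10^8 m/s.

-2.14 × 10^8 m/s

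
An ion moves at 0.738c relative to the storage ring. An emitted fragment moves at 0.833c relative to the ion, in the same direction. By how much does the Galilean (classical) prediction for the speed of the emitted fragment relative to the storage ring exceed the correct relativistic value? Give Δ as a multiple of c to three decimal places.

Δ = 0.598c

Galilean: u_cl = 0.833 + 0.738 = 1.5710.
Relativistic: u_rel = (0.833 + 0.738) / (1 + 0.833·0.738) = 1.5710/1.6148 = 0.9729.
Δ = 1.5710 − 0.9729 = 0.5981.
(The classical prediction exceeds c; the relativistic result does not.)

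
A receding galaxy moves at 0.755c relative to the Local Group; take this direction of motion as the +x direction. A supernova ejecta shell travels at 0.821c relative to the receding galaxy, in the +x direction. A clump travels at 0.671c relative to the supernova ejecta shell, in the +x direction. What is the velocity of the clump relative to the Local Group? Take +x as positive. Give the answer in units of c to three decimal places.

Apply u = (u' + v)/(1 + u'v/c²) successively, working outward toward the Local Group.
Start: velocity of the receding galaxy relative to the Local Group = 0.7550c.
Compose with the supernova ejecta shell (u' = 0.821 in the receding galaxy frame): u_1 = (0.821 + 0.755) / (1 + 0.821·0.755) = 1.5760/1.6199 = 0.9729.
Compose with the clump (u' = 0.671 in the supernova ejecta shell frame): u_2 = (0.671 + 0.973) / (1 + 0.671·0.973) = 1.6439/1.6528 = 0.9946.

0.995c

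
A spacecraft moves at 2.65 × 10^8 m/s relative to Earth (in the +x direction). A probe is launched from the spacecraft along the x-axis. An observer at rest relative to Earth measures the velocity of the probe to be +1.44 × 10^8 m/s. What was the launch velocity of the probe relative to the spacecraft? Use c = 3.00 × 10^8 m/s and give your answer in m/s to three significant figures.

v = 0.883c, u = 0.480c.
Invert the composition law: u' = (u − v)/(1 − uv/c²).
u' = (0.480 − 0.883) / (1 − (0.480)(0.883)) = -0.4033/0.5760 = -0.7002.
u' = -0.7002 × 3.00 × 10^8 m/s.

-2.10 × 10^8 m/s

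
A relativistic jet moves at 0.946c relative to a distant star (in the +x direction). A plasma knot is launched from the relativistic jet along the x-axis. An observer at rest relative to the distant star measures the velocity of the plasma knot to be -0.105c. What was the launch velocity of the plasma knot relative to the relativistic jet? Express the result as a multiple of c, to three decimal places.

-0.956c

Invert the composition law: u' = (u − v)/(1 − uv/c²).
u' = (-0.105 − 0.946) / (1 − (-0.105)(0.946)) = -1.0510/1.0993 = -0.9560.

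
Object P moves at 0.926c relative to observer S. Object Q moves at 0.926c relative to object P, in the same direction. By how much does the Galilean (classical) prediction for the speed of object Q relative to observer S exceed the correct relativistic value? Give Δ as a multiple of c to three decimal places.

Δ = 0.855c

Galilean: u_cl = 0.926 + 0.926 = 1.8520.
Relativistic: u_rel = (0.926 + 0.926) / (1 + 0.926·0.926) = 1.8520/1.8575 = 0.9971.
Δ = 1.8520 − 0.9971 = 0.8549.
(The classical prediction exceeds c; the relativistic result does not.)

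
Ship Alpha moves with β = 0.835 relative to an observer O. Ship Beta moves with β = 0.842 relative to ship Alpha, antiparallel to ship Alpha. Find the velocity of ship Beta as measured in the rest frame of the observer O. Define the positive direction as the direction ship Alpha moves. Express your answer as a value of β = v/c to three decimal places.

β = -0.024

With v = 0.835 and u' = -0.842 (in units of c),
u = (u' + v)/(1 + u'v/c²):
u = (-0.842 + 0.835) / (1 + (-0.842)·0.835) = -0.0070/0.2969 = -0.0236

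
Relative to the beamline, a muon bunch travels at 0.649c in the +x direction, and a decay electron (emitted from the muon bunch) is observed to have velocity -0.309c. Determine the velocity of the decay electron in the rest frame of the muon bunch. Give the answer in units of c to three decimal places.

-0.798c

Invert the composition law: u' = (u − v)/(1 − uv/c²).
u' = (-0.309 − 0.649) / (1 − (-0.309)(0.649)) = -0.9580/1.2005 = -0.7980.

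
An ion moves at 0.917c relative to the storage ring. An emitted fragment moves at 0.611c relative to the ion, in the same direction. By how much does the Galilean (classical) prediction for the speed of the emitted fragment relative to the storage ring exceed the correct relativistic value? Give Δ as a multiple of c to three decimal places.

Galilean: u_cl = 0.611 + 0.917 = 1.5280.
Relativistic: u_rel = (0.611 + 0.917) / (1 + 0.611·0.917) = 1.5280/1.5603 = 0.9793.
Δ = 1.5280 − 0.9793 = 0.5487.
(The classical prediction exceeds c; the relativistic result does not.)

Δ = 0.549c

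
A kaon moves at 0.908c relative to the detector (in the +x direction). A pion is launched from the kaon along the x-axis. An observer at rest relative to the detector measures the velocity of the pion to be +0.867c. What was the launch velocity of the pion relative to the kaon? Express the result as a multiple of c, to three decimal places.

Invert the composition law: u' = (u − v)/(1 − uv/c²).
u' = (0.867 − 0.908) / (1 − (0.867)(0.908)) = -0.0410/0.2128 = -0.1927.

-0.193c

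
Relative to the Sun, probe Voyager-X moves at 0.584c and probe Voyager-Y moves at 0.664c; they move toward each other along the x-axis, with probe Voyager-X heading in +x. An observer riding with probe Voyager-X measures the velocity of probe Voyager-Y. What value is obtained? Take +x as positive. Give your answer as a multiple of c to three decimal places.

-0.899c

β_A = 0.584, β_B = -0.664.
Transform to A's frame with the inverse velocity-addition law: u' = (u − v)/(1 − uv/c²), taking u = β_B and v = β_A.
u' = (-0.664 − 0.584) / (1 − (0.584)(-0.664)) = -1.2480/1.3878 = -0.8993.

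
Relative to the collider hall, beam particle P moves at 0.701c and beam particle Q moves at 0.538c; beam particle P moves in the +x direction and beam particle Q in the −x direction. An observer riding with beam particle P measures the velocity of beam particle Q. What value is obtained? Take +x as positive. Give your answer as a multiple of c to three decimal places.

β_A = 0.701, β_B = -0.538.
Transform to A's frame with the inverse velocity-addition law: u' = (u − v)/(1 − uv/c²), taking u = β_B and v = β_A.
u' = (-0.538 − 0.701) / (1 − (0.701)(-0.538)) = -1.2390/1.3771 = -0.8997.

-0.900c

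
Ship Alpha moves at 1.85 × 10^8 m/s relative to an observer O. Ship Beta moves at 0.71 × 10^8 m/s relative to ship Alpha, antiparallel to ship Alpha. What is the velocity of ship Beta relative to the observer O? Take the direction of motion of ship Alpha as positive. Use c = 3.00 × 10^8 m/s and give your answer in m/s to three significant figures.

+1.33 × 10^8 m/s

In units of c (dividing by 3.00 × 10^8 m/s): v = 0.617, u' = -0.237.
u = (u' + v)/(1 + u'v/c²):
u = (-0.237 + 0.617) / (1 + (-0.237)·0.617) = 0.3800/0.8541 = 0.4449
Converting back: u = 0.4449 × 3.00 × 10^8 m/s.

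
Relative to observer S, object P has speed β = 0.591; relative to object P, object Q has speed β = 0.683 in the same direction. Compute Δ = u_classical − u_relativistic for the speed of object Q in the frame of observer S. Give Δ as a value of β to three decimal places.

Δ = 0.366

Galilean: u_cl = 0.683 + 0.591 = 1.2740.
Relativistic: u_rel = (0.683 + 0.591) / (1 + 0.683·0.591) = 1.2740/1.4037 = 0.9076.
Δ = 1.2740 − 0.9076 = 0.3664.
(The classical prediction exceeds c; the relativistic result does not.)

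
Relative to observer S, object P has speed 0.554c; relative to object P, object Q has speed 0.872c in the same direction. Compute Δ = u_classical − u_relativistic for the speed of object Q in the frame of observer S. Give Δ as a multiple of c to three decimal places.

Δ = 0.464c

Galilean: u_cl = 0.872 + 0.554 = 1.4260.
Relativistic: u_rel = (0.872 + 0.554) / (1 + 0.872·0.554) = 1.4260/1.4831 = 0.9615.
Δ = 1.4260 − 0.9615 = 0.4645.
(The classical prediction exceeds c; the relativistic result does not.)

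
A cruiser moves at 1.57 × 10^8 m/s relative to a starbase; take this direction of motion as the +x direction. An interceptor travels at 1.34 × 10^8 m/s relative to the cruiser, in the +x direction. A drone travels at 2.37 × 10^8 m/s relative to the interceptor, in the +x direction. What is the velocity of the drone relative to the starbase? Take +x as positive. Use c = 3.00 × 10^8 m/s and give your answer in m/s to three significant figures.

Apply u = (u' + v)/(1 + u'v/c²) successively, working outward toward the starbase.
(Dividing each given speed by c = 3.00 × 10^8 m/s to work in units of c.)
Start: velocity of the cruiser relative to the starbase = 0.5233c.
Compose with the interceptor (u' = 0.447 in the cruiser frame): u_1 = (0.447 + 0.523) / (1 + 0.447·0.523) = 0.9700/1.2338 = 0.7862.
Compose with the drone (u' = 0.790 in the interceptor frame): u_2 = (0.790 + 0.786) / (1 + 0.790·0.786) = 1.5762/1.6211 = 0.9723.
So u = 0.9723 × 3.00 × 10^8 m/s.

2.92 × 10^8 m/s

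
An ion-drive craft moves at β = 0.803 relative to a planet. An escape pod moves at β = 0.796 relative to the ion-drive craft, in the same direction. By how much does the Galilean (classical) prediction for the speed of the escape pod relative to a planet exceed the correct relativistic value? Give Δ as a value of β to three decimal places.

Δ = 0.624

Galilean: u_cl = 0.796 + 0.803 = 1.5990.
Relativistic: u_rel = (0.796 + 0.803) / (1 + 0.796·0.803) = 1.5990/1.6392 = 0.9755.
Δ = 1.5990 − 0.9755 = 0.6235.
(The classical prediction exceeds c; the relativistic result does not.)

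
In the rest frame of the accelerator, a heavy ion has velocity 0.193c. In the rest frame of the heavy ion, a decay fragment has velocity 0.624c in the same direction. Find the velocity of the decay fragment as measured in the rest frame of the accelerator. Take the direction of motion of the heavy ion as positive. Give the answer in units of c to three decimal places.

0.729c

With v = 0.193 and u' = 0.624 (in units of c),
u = (u' + v)/(1 + u'v/c²):
u = (0.624 + 0.193) / (1 + 0.624·0.193) = 0.8170/1.1204 = 0.7292
(Galilean addition would give +0.817c.)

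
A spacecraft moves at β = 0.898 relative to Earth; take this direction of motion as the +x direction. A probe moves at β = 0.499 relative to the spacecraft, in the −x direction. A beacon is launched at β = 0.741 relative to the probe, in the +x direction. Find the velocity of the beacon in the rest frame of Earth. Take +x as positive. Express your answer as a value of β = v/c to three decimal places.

β = +0.953

Apply u = (u' + v)/(1 + u'v/c²) successively, working outward toward Earth.
Start: velocity of the spacecraft relative to Earth = 0.8980c.
Compose with the probe (u' = -0.499 in the spacecraft frame): u_1 = (-0.499 + 0.898) / (1 + (-0.499)·0.898) = 0.3990/0.5519 = 0.7230.
Compose with the beacon (u' = 0.741 in the probe frame): u_2 = (0.741 + 0.723) / (1 + 0.741·0.723) = 1.4640/1.5357 = 0.9533.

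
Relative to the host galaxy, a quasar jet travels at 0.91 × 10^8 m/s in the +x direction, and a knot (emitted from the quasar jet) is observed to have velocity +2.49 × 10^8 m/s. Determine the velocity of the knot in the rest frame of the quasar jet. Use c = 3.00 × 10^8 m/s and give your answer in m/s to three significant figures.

+2.11 × 10^8 m/s

v = 0.303c, u = 0.830c.
Invert the composition law: u' = (u − v)/(1 − uv/c²).
u' = (0.830 − 0.303) / (1 − (0.830)(0.303)) = 0.5267/0.7482 = 0.7039.
u' = 0.7039 × 3.00 × 10^8 m/s.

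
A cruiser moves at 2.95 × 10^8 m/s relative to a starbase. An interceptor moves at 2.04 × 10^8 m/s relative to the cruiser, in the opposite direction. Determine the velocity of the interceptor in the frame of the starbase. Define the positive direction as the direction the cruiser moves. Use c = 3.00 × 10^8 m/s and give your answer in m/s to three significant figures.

In units of c (dividing by 3.00 × 10^8 m/s): v = 0.983, u' = -0.680.
u = (u' + v)/(1 + u'v/c²):
u = (-0.680 + 0.983) / (1 + (-0.680)·0.983) = 0.3033/0.3313 = 0.9155
Converting back: u = 0.9155 × 3.00 × 10^8 m/s.

+2.75 × 10^8 m/s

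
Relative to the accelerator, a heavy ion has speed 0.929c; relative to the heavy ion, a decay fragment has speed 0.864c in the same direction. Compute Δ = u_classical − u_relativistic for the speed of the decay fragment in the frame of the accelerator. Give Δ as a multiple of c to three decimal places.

Galilean: u_cl = 0.864 + 0.929 = 1.7930.
Relativistic: u_rel = (0.864 + 0.929) / (1 + 0.864·0.929) = 1.7930/1.8027 = 0.9946.
Δ = 1.7930 − 0.9946 = 0.7984.
(The classical prediction exceeds c; the relativistic result does not.)

Δ = 0.798c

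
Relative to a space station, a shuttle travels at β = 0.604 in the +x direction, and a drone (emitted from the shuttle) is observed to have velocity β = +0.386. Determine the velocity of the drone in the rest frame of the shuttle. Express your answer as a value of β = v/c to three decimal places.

β = -0.284

Invert the composition law: u' = (u − v)/(1 − uv/c²).
u' = (0.386 − 0.604) / (1 − (0.386)(0.604)) = -0.2180/0.7669 = -0.2843.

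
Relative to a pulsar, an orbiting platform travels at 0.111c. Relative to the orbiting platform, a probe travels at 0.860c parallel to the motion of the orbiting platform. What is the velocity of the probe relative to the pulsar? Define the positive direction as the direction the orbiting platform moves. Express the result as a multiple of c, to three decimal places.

With v = 0.111 and u' = 0.860 (in units of c),
u = (u' + v)/(1 + u'v/c²):
u = (0.860 + 0.111) / (1 + 0.860·0.111) = 0.9710/1.0955 = 0.8864
(Galilean addition would give +0.971c.)

0.886c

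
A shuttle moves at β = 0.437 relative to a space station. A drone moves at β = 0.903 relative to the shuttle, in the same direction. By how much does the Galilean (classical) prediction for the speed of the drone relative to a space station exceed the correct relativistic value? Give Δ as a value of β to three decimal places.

Δ = 0.379

Galilean: u_cl = 0.903 + 0.437 = 1.3400.
Relativistic: u_rel = (0.903 + 0.437) / (1 + 0.903·0.437) = 1.3400/1.3946 = 0.9608.
Δ = 1.3400 − 0.9608 = 0.3792.
(The classical prediction exceeds c; the relativistic result does not.)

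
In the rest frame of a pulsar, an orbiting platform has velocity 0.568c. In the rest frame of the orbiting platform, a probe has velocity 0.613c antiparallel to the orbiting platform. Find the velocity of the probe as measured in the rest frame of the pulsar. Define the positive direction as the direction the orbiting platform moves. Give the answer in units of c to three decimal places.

-0.069c

With v = 0.568 and u' = -0.613 (in units of c),
u = (u' + v)/(1 + u'v/c²):
u = (-0.613 + 0.568) / (1 + (-0.613)·0.568) = -0.0450/0.6518 = -0.0690
(Galilean addition would give -0.045c.)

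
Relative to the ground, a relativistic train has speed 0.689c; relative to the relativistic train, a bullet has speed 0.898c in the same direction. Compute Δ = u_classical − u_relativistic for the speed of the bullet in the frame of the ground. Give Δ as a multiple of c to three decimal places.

Δ = 0.607c

Galilean: u_cl = 0.898 + 0.689 = 1.5870.
Relativistic: u_rel = (0.898 + 0.689) / (1 + 0.898·0.689) = 1.5870/1.6187 = 0.9804.
Δ = 1.5870 − 0.9804 = 0.6066.
(The classical prediction exceeds c; the relativistic result does not.)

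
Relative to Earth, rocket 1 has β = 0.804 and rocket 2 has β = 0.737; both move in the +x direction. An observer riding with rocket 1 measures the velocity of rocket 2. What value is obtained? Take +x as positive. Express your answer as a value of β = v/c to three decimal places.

β = -0.164

β_A = 0.804, β_B = 0.737.
Transform to A's frame with the inverse velocity-addition law: u' = (u − v)/(1 − uv/c²), taking u = β_B and v = β_A.
u' = (0.737 − 0.804) / (1 − (0.804)(0.737)) = -0.0670/0.4075 = -0.1644.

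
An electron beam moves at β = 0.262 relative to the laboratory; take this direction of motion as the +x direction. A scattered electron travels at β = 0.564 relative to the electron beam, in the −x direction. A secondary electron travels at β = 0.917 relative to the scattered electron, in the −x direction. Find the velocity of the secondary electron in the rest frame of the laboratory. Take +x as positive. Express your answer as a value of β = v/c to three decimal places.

β = -0.960

Apply u = (u' + v)/(1 + u'v/c²) successively, working outward toward the laboratory.
Start: velocity of the electron beam relative to the laboratory = 0.2620c.
Compose with the scattered electron (u' = -0.564 in the electron beam frame): u_1 = (-0.564 + 0.262) / (1 + (-0.564)·0.262) = -0.3020/0.8522 = -0.3544.
Compose with the secondary electron (u' = -0.917 in the scattered electron frame): u_2 = (-0.917 + (-0.354)) / (1 + (-0.917)·(-0.354)) = -1.2714/1.3250 = -0.9596.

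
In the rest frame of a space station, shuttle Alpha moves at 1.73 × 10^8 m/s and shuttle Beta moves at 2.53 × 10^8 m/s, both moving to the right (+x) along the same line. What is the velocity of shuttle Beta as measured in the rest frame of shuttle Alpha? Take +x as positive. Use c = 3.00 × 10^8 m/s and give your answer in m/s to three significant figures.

+1.56 × 10^8 m/s

β_A = 0.577, β_B = 0.843 (dividing each by c = 3.00 × 10^8 m/s).
Transform to A's frame with the inverse velocity-addition law: u' = (u − v)/(1 − uv/c²), taking u = β_B and v = β_A.
u' = (0.843 − 0.577) / (1 − (0.577)(0.843)) = 0.2667/0.5137 = 0.5191.
u' = 0.5191 × 3.00 × 10^8 m/s.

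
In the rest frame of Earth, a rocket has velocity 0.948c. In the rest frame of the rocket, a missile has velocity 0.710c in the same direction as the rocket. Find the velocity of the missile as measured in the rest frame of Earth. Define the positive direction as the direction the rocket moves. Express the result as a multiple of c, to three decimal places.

0.991c

With v = 0.948 and u' = 0.710 (in units of c),
u = (u' + v)/(1 + u'v/c²):
u = (0.710 + 0.948) / (1 + 0.710·0.948) = 1.6580/1.6731 = 0.9910
(Galilean addition would give +1.658c, exceeding c.)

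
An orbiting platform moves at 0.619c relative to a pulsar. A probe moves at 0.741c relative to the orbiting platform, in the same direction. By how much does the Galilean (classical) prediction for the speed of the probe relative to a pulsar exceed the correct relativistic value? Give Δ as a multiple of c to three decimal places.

Galilean: u_cl = 0.741 + 0.619 = 1.3600.
Relativistic: u_rel = (0.741 + 0.619) / (1 + 0.741·0.619) = 1.3600/1.4587 = 0.9324.
Δ = 1.3600 − 0.9324 = 0.4276.
(The classical prediction exceeds c; the relativistic result does not.)

Δ = 0.428c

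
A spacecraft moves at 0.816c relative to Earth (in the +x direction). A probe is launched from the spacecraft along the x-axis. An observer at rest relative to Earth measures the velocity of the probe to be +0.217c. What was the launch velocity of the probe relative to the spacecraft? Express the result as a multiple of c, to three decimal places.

Invert the composition law: u' = (u − v)/(1 − uv/c²).
u' = (0.217 − 0.816) / (1 − (0.217)(0.816)) = -0.5990/0.8229 = -0.7279.

-0.728c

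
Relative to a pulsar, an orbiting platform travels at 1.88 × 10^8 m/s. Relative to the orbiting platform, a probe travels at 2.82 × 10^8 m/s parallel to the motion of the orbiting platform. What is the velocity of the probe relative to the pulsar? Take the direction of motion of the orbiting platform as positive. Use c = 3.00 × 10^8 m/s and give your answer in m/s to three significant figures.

2.96 × 10^8 m/s

In units of c (dividing by 3.00 × 10^8 m/s): v = 0.627, u' = 0.940.
u = (u' + v)/(1 + u'v/c²):
u = (0.940 + 0.627) / (1 + 0.940·0.627) = 1.5667/1.5891 = 0.9859
(Galilean addition would give +1.567c, exceeding c.)
Converting back: u = 0.9859 × 3.00 × 10^8 m/s.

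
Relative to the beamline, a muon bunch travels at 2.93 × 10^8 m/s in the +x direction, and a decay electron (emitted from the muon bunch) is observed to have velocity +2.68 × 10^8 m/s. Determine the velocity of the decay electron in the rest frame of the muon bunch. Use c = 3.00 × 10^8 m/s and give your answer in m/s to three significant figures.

-1.96 × 10^8 m/s

v = 0.977c, u = 0.893c.
Invert the composition law: u' = (u − v)/(1 − uv/c²).
u' = (0.893 − 0.977) / (1 − (0.893)(0.977)) = -0.0833/0.1275 = -0.6535.
u' = -0.6535 × 3.00 × 10^8 m/s.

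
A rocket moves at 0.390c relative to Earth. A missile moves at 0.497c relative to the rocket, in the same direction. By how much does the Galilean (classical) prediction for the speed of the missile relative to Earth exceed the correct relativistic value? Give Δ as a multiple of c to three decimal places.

Δ = 0.144c

Galilean: u_cl = 0.497 + 0.390 = 0.8870.
Relativistic: u_rel = (0.497 + 0.390) / (1 + 0.497·0.390) = 0.8870/1.1938 = 0.7430.
Δ = 0.8870 − 0.7430 = 0.1440.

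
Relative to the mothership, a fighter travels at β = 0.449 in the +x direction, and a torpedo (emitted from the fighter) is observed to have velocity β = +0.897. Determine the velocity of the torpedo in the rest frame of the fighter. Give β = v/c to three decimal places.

β = +0.750

Invert the composition law: u' = (u − v)/(1 − uv/c²).
u' = (0.897 − 0.449) / (1 − (0.897)(0.449)) = 0.4480/0.5972 = 0.7501.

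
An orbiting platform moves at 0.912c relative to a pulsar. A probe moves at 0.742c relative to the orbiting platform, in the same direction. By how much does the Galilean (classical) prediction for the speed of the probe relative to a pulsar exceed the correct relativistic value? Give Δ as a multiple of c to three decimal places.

Δ = 0.668c

Galilean: u_cl = 0.742 + 0.912 = 1.6540.
Relativistic: u_rel = (0.742 + 0.912) / (1 + 0.742·0.912) = 1.6540/1.6767 = 0.9865.
Δ = 1.6540 − 0.9865 = 0.6675.
(The classical prediction exceeds c; the relativistic result does not.)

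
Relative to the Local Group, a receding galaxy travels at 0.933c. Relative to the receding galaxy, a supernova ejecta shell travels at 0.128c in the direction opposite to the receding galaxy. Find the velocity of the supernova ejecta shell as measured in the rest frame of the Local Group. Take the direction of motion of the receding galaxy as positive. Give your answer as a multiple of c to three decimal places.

+0.914c

With v = 0.933 and u' = -0.128 (in units of c),
u = (u' + v)/(1 + u'v/c²):
u = (-0.128 + 0.933) / (1 + (-0.128)·0.933) = 0.8050/0.8806 = 0.9142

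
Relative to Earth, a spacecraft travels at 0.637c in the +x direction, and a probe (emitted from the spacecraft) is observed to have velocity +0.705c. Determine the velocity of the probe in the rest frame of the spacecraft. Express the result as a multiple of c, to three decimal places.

+0.123c

Invert the composition law: u' = (u − v)/(1 − uv/c²).
u' = (0.705 − 0.637) / (1 − (0.705)(0.637)) = 0.0680/0.5509 = 0.1234.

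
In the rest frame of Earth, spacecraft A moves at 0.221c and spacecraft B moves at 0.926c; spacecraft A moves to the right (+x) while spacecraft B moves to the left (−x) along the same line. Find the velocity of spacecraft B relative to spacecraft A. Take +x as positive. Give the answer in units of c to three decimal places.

-0.952c

β_A = 0.221, β_B = -0.926.
Transform to A's frame with the inverse velocity-addition law: u' = (u − v)/(1 − uv/c²), taking u = β_B and v = β_A.
u' = (-0.926 − 0.221) / (1 − (0.221)(-0.926)) = -1.1470/1.2046 = -0.9521.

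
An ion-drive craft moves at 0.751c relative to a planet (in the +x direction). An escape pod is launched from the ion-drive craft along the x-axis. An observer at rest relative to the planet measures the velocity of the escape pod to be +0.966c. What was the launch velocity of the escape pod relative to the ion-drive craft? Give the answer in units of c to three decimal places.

+0.783c

Invert the composition law: u' = (u − v)/(1 − uv/c²).
u' = (0.966 − 0.751) / (1 − (0.966)(0.751)) = 0.2150/0.2745 = 0.7831.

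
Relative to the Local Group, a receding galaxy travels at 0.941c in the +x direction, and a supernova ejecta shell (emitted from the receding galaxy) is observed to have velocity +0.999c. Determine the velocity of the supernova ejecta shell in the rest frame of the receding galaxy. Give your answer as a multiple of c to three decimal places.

Invert the composition law: u' = (u − v)/(1 − uv/c²).
u' = (0.999 − 0.941) / (1 − (0.999)(0.941)) = 0.0580/0.0599 = 0.9676.

+0.968c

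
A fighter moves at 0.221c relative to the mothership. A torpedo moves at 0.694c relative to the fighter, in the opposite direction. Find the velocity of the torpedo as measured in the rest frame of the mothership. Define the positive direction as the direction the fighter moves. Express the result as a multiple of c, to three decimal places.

-0.559c

With v = 0.221 and u' = -0.694 (in units of c),
u = (u' + v)/(1 + u'v/c²):
u = (-0.694 + 0.221) / (1 + (-0.694)·0.221) = -0.4730/0.8466 = -0.5587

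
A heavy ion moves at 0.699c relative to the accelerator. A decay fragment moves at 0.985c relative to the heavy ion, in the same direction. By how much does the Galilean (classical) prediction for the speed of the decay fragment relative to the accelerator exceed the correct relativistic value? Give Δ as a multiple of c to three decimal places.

Galilean: u_cl = 0.985 + 0.699 = 1.6840.
Relativistic: u_rel = (0.985 + 0.699) / (1 + 0.985·0.699) = 1.6840/1.6885 = 0.9973.
Δ = 1.6840 − 0.9973 = 0.6867.
(The classical prediction exceeds c; the relativistic result does not.)

Δ = 0.687c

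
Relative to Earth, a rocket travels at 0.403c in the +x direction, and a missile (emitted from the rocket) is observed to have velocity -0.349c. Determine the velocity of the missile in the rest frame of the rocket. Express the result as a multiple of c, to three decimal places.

Invert the composition law: u' = (u − v)/(1 − uv/c²).
u' = (-0.349 − 0.403) / (1 − (-0.349)(0.403)) = -0.7520/1.1406 = -0.6593.

-0.659c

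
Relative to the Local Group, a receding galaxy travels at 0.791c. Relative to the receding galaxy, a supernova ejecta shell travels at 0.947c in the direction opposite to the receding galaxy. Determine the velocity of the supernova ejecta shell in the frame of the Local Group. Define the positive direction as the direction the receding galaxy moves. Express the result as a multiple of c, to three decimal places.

With v = 0.791 and u' = -0.947 (in units of c),
u = (u' + v)/(1 + u'v/c²):
u = (-0.947 + 0.791) / (1 + (-0.947)·0.791) = -0.1560/0.2509 = -0.6217
(Galilean addition would give -0.156c.)

-0.622c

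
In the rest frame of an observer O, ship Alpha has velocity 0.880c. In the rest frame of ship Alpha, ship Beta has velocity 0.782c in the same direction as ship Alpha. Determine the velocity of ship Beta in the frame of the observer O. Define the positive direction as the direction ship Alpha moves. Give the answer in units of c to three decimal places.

With v = 0.880 and u' = 0.782 (in units of c),
u = (u' + v)/(1 + u'v/c²):
u = (0.782 + 0.880) / (1 + 0.782·0.880) = 1.6620/1.6882 = 0.9845

0.985c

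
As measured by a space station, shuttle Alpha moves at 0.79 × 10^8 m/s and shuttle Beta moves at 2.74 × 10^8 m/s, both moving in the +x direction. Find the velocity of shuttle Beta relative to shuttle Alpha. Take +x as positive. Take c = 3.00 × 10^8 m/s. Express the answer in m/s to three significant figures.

β_A = 0.263, β_B = 0.913 (dividing each by c = 3.00 × 10^8 m/s).
Transform to A's frame with the inverse velocity-addition law: u' = (u − v)/(1 − uv/c²), taking u = β_B and v = β_A.
u' = (0.913 − 0.263) / (1 − (0.263)(0.913)) = 0.6500/0.7595 = 0.8558.
u' = 0.8558 × 3.00 × 10^8 m/s.

+2.57 × 10^8 m/s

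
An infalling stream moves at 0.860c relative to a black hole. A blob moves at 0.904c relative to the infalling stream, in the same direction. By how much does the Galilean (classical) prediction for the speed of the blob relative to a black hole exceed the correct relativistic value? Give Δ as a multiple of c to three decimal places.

Galilean: u_cl = 0.904 + 0.860 = 1.7640.
Relativistic: u_rel = (0.904 + 0.860) / (1 + 0.904·0.860) = 1.7640/1.7774 = 0.9924.
Δ = 1.7640 − 0.9924 = 0.7716.
(The classical prediction exceeds c; the relativistic result does not.)

Δ = 0.772c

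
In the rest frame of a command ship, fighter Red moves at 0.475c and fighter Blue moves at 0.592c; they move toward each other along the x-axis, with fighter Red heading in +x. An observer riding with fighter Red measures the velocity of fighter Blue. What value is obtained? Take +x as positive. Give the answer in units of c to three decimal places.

β_A = 0.475, β_B = -0.592.
Transform to A's frame with the inverse velocity-addition law: u' = (u − v)/(1 − uv/c²), taking u = β_B and v = β_A.
u' = (-0.592 − 0.475) / (1 − (0.475)(-0.592)) = -1.0670/1.2812 = -0.8328.

-0.833c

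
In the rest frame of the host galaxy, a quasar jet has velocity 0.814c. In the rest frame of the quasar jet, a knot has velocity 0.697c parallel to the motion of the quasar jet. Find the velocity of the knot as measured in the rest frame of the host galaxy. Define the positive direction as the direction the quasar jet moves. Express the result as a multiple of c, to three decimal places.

With v = 0.814 and u' = 0.697 (in units of c),
u = (u' + v)/(1 + u'v/c²):
u = (0.697 + 0.814) / (1 + 0.697·0.814) = 1.5110/1.5674 = 0.9640

0.964c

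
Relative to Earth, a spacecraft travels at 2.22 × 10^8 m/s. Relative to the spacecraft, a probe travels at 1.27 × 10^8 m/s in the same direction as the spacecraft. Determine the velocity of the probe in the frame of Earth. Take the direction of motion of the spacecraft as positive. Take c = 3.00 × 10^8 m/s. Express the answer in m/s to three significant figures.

In units of c (dividing by 3.00 × 10^8 m/s): v = 0.740, u' = 0.423.
u = (u' + v)/(1 + u'v/c²):
u = (0.423 + 0.740) / (1 + 0.423·0.740) = 1.1633/1.3133 = 0.8858
Converting back: u = 0.8858 × 3.00 × 10^8 m/s.

2.66 × 10^8 m/s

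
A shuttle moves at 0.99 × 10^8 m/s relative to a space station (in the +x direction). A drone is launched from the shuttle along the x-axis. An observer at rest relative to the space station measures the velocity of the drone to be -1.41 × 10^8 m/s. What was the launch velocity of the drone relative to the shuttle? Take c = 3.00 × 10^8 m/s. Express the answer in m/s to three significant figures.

v = 0.330c, u = -0.470c.
Invert the composition law: u' = (u − v)/(1 − uv/c²).
u' = (-0.470 − 0.330) / (1 − (-0.470)(0.330)) = -0.8000/1.1551 = -0.6926.
u' = -0.6926 × 3.00 × 10^8 m/s.

-2.08 × 10^8 m/s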